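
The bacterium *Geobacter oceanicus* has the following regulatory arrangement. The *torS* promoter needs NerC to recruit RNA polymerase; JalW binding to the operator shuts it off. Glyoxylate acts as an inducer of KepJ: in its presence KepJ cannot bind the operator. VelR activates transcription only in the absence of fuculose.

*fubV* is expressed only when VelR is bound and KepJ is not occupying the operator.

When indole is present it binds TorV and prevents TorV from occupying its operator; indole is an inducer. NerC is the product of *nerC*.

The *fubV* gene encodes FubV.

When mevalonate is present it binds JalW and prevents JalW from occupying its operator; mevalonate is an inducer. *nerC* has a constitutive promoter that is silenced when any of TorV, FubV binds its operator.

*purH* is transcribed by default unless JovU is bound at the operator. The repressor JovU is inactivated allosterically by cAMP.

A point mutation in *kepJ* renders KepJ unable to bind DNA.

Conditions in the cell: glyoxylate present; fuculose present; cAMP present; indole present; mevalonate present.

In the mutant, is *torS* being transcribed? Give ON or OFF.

ON

Indole is present, so TorV is inactive.
Fuculose is present, so VelR is inactive.
KepJ is non-functional in this strain, so it has no effect.
Required activator VelR is absent, so *fubV* is not transcribed.
So FubV is not produced.
With no repressor bound, *nerC* is transcribed.
So NerC is produced and active.
Mevalonate is present, so JalW is inactive.
No repressor is bound and NerC is active, so *torS* is transcribed.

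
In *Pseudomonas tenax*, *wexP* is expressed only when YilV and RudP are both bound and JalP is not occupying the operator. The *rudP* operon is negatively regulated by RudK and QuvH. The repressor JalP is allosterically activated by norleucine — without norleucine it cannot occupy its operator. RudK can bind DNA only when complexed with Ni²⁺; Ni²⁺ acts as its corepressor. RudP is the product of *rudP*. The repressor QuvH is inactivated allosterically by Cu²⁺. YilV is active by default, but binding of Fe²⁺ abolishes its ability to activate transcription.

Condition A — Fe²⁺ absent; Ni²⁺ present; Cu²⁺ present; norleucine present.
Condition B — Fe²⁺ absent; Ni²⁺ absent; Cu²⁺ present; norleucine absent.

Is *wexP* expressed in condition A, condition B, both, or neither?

Condition A:
Fe²⁺ is absent, so YilV is active.
Ni²⁺ is present, so RudK is active.
Cu²⁺ is present, so QuvH is inactive.
With repressor RudK bound, *rudP* is not transcribed.
So RudP is not produced.
Norleucine is present, so JalP is active.
With repressor JalP bound, *wexP* is not transcribed.
→ *wexP* is OFF in A.
Condition B:
Fe²⁺ is absent, so YilV is active.
Ni²⁺ is absent, so RudK is inactive.
Cu²⁺ is present, so QuvH is inactive.
With no repressor bound, *rudP* is transcribed.
So RudP is produced and active.
Norleucine is absent, so JalP is inactive.
No repressor is bound and YilV and RudP are active, so *wexP* is transcribed.
→ *wexP* is ON in B.

B only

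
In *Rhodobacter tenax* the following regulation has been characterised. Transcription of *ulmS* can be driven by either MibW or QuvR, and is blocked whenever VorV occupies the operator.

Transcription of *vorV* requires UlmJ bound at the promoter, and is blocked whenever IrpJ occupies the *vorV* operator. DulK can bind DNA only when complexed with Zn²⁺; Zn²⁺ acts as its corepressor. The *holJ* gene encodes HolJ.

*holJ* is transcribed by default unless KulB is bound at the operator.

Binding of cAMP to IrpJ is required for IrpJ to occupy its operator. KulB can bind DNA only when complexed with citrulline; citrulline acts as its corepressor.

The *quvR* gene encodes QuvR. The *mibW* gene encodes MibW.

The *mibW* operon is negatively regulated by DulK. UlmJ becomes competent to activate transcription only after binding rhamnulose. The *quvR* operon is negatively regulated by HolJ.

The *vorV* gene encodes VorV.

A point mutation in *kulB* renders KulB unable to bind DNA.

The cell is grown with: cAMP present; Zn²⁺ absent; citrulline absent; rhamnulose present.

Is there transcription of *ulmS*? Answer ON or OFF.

ON

Zn²⁺ is absent, so DulK is inactive.
With no repressor bound, *mibW* is transcribed.
So MibW is produced and active.
Rhamnulose is present, so UlmJ is active.
cAMP is present, so IrpJ is active.
With repressor IrpJ bound, *vorV* is not transcribed.
So VorV is not produced.
KulB is non-functional in this strain, so it has no effect.
With no repressor bound, *holJ* is transcribed.
So HolJ is produced and active.
With repressor HolJ bound, *quvR* is not transcribed.
So QuvR is not produced.
Activator MibW is present, so *ulmS* is transcribed.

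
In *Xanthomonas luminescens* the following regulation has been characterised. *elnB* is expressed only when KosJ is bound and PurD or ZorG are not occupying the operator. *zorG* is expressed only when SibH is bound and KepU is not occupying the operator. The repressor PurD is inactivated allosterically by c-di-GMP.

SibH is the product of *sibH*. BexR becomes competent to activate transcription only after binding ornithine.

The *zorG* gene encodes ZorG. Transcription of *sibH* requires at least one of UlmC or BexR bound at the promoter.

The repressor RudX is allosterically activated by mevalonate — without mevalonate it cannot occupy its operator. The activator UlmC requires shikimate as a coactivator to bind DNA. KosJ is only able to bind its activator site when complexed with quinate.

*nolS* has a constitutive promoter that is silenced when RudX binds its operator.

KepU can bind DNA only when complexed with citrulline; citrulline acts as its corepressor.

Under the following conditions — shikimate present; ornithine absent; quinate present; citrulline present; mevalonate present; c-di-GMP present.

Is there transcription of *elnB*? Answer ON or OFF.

ON

Quinate is present, so KosJ is active.
c-di-GMP is present, so PurD is inactive.
Citrulline is present, so KepU is active.
Shikimate is present, so UlmC is active.
Ornithine is absent, so BexR is inactive.
Activator UlmC is present, so *sibH* is transcribed.
So SibH is produced and active.
With repressor KepU bound, *zorG* is not transcribed.
So ZorG is not produced.
No repressor is bound and KosJ is active, so *elnB* is transcribed.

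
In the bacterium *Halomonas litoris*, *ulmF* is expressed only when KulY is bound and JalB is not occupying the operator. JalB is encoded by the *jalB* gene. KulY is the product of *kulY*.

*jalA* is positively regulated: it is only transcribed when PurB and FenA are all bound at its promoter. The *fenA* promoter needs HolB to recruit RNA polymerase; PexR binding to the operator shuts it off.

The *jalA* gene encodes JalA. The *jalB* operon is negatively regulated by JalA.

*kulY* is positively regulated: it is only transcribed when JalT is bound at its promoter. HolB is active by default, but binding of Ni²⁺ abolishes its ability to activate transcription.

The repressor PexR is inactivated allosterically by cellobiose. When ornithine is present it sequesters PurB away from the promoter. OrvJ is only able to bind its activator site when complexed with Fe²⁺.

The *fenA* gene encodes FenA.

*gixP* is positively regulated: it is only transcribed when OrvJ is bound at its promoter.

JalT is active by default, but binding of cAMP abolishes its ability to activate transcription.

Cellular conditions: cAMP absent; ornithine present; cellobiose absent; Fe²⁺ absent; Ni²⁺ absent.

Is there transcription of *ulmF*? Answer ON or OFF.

OFF

cAMP is absent, so JalT is active.
No repressor is bound and JalT is active, so *kulY* is transcribed.
So KulY is produced and active.
Ornithine is present, so PurB is inactive.
Cellobiose is absent, so PexR is active.
Ni²⁺ is absent, so HolB is active.
With repressor PexR bound, *fenA* is not transcribed.
So FenA is not produced.
Required activator PurB is absent, so *jalA* is not transcribed.
So JalA is not produced.
With no repressor bound, *jalB* is transcribed.
So JalB is produced and active.
With repressor JalB bound, *ulmF* is not transcribed.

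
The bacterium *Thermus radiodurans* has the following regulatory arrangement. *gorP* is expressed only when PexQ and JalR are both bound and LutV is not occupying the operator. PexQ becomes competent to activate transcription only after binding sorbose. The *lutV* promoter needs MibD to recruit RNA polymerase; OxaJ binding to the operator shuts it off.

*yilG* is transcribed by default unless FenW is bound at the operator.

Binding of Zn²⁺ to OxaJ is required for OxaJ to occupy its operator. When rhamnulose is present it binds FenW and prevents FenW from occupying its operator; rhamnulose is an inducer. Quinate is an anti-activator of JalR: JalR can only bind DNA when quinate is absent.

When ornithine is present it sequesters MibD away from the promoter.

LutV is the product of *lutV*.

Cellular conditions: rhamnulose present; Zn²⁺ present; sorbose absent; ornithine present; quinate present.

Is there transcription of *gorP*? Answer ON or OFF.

Zn²⁺ is present, so OxaJ is active.
Ornithine is present, so MibD is inactive.
With repressor OxaJ bound, *lutV* is not transcribed.
So LutV is not produced.
Sorbose is absent, so PexQ is inactive.
Quinate is present, so JalR is inactive.
Required activator PexQ is absent, so *gorP* is not transcribed.

OFF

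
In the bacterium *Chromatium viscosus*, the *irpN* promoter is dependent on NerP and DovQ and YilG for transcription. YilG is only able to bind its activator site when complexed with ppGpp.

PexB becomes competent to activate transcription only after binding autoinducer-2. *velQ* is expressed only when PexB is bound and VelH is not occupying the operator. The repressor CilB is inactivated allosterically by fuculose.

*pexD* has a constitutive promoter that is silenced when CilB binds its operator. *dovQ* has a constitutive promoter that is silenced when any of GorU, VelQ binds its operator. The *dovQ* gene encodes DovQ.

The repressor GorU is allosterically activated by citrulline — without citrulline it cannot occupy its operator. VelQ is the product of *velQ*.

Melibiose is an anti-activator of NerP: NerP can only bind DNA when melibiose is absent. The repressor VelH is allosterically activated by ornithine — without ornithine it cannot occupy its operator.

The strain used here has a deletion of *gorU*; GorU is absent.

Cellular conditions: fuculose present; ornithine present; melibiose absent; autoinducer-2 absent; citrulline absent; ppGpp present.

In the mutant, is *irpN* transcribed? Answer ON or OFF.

ON

Melibiose is absent, so NerP is active.
GorU is non-functional in this strain, so it has no effect.
Autoinducer-2 is absent, so PexB is inactive.
Ornithine is present, so VelH is active.
With repressor VelH bound, *velQ* is not transcribed.
So VelQ is not produced.
With no repressor bound, *dovQ* is transcribed.
So DovQ is produced and active.
ppGpp is present, so YilG is active.
No repressor is bound and NerP and DovQ and YilG are active, so *irpN* is transcribed.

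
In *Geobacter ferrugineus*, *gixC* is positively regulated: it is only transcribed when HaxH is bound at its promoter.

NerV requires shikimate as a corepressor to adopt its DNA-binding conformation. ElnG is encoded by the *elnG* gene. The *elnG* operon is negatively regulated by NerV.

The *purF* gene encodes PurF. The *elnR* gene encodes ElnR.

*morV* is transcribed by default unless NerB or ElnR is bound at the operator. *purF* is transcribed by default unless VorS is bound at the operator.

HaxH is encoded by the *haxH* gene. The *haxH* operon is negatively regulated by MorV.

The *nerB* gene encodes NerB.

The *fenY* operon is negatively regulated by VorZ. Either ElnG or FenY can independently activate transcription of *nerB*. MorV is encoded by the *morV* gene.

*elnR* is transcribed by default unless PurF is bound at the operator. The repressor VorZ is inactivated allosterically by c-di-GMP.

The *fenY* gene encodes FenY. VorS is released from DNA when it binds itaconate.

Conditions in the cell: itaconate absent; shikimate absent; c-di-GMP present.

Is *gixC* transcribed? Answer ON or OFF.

ON

Shikimate is absent, so NerV is inactive.
With no repressor bound, *elnG* is transcribed.
So ElnG is produced and active.
c-di-GMP is present, so VorZ is inactive.
With no repressor bound, *fenY* is transcribed.
So FenY is produced and active.
Activator ElnG is present, so *nerB* is transcribed.
So NerB is produced and active.
Itaconate is absent, so VorS is active.
With repressor VorS bound, *purF* is not transcribed.
So PurF is not produced.
With no repressor bound, *elnR* is transcribed.
So ElnR is produced and active.
With repressor NerB bound, *morV* is not transcribed.
So MorV is not produced.
With no repressor bound, *haxH* is transcribed.
So HaxH is produced and active.
No repressor is bound and HaxH is active, so *gixC* is transcribed.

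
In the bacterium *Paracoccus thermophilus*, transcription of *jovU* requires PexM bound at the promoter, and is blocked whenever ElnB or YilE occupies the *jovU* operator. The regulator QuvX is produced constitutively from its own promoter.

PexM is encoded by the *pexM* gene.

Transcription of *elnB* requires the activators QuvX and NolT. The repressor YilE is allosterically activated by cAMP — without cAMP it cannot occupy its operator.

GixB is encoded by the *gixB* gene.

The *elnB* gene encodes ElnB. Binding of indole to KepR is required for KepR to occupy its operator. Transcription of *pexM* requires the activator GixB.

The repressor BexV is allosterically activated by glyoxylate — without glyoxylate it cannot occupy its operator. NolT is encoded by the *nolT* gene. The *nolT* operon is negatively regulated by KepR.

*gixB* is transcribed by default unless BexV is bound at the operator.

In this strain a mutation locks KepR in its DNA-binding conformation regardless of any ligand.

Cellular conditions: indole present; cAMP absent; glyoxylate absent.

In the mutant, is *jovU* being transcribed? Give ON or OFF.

Glyoxylate is absent, so BexV is inactive.
With no repressor bound, *gixB* is transcribed.
So GixB is produced and active.
No repressor is bound and GixB is active, so *pexM* is transcribed.
So PexM is produced and active.
QuvX is produced constitutively and is active.
KepR is constitutively active in this strain.
With repressor KepR bound, *nolT* is not transcribed.
So NolT is not produced.
Required activator NolT is absent, so *elnB* is not transcribed.
So ElnB is not produced.
cAMP is absent, so YilE is inactive.
No repressor is bound and PexM is active, so *jovU* is transcribed.

ON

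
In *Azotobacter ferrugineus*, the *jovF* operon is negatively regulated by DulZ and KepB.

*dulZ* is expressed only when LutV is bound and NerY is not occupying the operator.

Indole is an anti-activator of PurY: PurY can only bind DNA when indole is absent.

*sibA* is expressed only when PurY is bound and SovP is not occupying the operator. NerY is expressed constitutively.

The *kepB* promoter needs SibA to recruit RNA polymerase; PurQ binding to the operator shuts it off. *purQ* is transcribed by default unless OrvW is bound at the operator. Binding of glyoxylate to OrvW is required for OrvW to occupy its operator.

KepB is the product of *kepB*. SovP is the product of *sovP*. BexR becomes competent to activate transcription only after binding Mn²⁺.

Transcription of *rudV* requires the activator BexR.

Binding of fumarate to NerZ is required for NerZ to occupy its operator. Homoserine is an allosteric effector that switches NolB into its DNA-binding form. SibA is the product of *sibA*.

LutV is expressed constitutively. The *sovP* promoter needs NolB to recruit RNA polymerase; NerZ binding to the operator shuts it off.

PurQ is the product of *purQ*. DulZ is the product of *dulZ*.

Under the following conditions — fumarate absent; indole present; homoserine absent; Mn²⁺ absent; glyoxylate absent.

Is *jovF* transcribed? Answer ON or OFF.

NerY is produced constitutively and is active.
LutV is produced constitutively and is active.
With repressor NerY bound, *dulZ* is not transcribed.
So DulZ is not produced.
Indole is present, so PurY is inactive.
Homoserine is absent, so NolB is inactive.
Fumarate is absent, so NerZ is inactive.
Required activator NolB is absent, so *sovP* is not transcribed.
So SovP is not produced.
Required activator PurY is absent, so *sibA* is not transcribed.
So SibA is not produced.
Glyoxylate is absent, so OrvW is inactive.
With no repressor bound, *purQ* is transcribed.
So PurQ is produced and active.
With repressor PurQ bound, *kepB* is not transcribed.
So KepB is not produced.
With no repressor bound, *jovF* is transcribed.

ON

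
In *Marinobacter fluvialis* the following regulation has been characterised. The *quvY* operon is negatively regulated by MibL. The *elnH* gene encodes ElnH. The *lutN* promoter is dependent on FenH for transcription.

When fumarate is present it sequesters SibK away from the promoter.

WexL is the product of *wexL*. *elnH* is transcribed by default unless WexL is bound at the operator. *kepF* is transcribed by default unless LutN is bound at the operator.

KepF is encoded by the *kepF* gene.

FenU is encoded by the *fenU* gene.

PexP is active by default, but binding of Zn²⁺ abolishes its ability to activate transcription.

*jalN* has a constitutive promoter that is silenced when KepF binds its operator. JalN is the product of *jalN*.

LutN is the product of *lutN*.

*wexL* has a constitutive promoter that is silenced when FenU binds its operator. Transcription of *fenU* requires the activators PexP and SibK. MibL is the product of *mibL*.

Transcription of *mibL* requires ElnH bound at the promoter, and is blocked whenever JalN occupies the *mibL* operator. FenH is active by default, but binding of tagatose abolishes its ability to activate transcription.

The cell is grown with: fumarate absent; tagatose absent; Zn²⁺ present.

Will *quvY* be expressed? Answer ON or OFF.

ON

Zn²⁺ is present, so PexP is inactive.
Fumarate is absent, so SibK is active.
Required activator PexP is absent, so *fenU* is not transcribed.
So FenU is not produced.
With no repressor bound, *wexL* is transcribed.
So WexL is produced and active.
With repressor WexL bound, *elnH* is not transcribed.
So ElnH is not produced.
Tagatose is absent, so FenH is active.
No repressor is bound and FenH is active, so *lutN* is transcribed.
So LutN is produced and active.
With repressor LutN bound, *kepF* is not transcribed.
So KepF is not produced.
With no repressor bound, *jalN* is transcribed.
So JalN is produced and active.
With repressor JalN bound, *mibL* is not transcribed.
So MibL is not produced.
With no repressor bound, *quvY* is transcribed.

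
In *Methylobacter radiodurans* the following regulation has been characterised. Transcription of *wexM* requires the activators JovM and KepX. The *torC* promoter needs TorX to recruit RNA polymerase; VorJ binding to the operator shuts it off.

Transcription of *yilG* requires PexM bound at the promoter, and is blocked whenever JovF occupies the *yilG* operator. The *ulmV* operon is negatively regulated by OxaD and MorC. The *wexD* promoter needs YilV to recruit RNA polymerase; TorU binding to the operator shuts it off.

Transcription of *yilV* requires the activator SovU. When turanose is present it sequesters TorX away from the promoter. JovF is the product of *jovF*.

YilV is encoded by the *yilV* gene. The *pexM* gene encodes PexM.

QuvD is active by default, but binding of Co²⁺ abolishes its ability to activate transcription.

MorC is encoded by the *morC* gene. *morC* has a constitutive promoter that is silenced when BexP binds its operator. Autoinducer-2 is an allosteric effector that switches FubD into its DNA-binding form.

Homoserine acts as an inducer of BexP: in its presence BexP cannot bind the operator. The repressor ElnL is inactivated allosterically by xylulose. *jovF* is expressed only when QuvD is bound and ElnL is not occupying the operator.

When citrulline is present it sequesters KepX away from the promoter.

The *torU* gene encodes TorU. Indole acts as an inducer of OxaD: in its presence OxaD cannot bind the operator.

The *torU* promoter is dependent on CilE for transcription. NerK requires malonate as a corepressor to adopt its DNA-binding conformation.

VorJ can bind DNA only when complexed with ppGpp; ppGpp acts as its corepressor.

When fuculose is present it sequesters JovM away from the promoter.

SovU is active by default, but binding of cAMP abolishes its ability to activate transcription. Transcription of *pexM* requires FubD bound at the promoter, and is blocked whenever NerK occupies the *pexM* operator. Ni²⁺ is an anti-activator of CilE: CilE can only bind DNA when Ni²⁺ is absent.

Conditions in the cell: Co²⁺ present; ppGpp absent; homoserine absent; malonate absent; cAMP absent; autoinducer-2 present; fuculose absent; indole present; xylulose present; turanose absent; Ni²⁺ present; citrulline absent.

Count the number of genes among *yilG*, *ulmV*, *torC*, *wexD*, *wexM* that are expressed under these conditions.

5

Co²⁺ is present, so QuvD is inactive.
Xylulose is present, so ElnL is inactive.
Required activator QuvD is absent, so *jovF* is not transcribed.
So JovF is not produced.
Autoinducer-2 is present, so FubD is active.
Malonate is absent, so NerK is inactive.
No repressor is bound and FubD is active, so *pexM* is transcribed.
So PexM is produced and active.
No repressor is bound and PexM is active, so *yilG* is transcribed.
→ *yilG* is ON.
Indole is present, so OxaD is inactive.
Homoserine is absent, so BexP is active.
With repressor BexP bound, *morC* is not transcribed.
So MorC is not produced.
With no repressor bound, *ulmV* is transcribed.
→ *ulmV* is ON.
ppGpp is absent, so VorJ is inactive.
Turanose is absent, so TorX is active.
No repressor is bound and TorX is active, so *torC* is transcribed.
→ *torC* is ON.
cAMP is absent, so SovU is active.
No repressor is bound and SovU is active, so *yilV* is transcribed.
So YilV is produced and active.
Ni²⁺ is present, so CilE is inactive.
Required activator CilE is absent, so *torU* is not transcribed.
So TorU is not produced.
No repressor is bound and YilV is active, so *wexD* is transcribed.
→ *wexD* is ON.
Fuculose is absent, so JovM is active.
Citrulline is absent, so KepX is active.
No repressor is bound and JovM and KepX are active, so *wexM* is transcribed.
→ *wexM* is ON.
5 of the 5 genes are transcribed.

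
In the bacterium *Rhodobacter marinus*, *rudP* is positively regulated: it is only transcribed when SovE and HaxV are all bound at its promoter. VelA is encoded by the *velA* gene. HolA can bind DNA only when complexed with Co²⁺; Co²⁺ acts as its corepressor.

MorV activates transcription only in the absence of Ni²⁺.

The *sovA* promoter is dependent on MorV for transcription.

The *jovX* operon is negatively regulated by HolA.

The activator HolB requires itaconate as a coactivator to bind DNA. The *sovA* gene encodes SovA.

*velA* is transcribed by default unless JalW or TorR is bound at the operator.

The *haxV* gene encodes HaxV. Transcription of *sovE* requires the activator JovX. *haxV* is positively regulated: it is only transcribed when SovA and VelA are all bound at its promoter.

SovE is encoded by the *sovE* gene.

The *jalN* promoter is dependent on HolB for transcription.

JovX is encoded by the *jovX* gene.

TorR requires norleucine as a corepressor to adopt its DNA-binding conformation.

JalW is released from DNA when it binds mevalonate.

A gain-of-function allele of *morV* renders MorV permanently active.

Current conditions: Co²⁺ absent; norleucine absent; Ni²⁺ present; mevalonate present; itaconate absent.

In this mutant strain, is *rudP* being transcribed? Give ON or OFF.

Co²⁺ is absent, so HolA is inactive.
With no repressor bound, *jovX* is transcribed.
So JovX is produced and active.
No repressor is bound and JovX is active, so *sovE* is transcribed.
So SovE is produced and active.
MorV is constitutively active in this strain.
No repressor is bound and MorV is active, so *sovA* is transcribed.
So SovA is produced and active.
Mevalonate is present, so JalW is inactive.
Norleucine is absent, so TorR is inactive.
With no repressor bound, *velA* is transcribed.
So VelA is produced and active.
No repressor is bound and SovA and VelA are active, so *haxV* is transcribed.
So HaxV is produced and active.
No repressor is bound and SovE and HaxV are active, so *rudP* is transcribed.

ON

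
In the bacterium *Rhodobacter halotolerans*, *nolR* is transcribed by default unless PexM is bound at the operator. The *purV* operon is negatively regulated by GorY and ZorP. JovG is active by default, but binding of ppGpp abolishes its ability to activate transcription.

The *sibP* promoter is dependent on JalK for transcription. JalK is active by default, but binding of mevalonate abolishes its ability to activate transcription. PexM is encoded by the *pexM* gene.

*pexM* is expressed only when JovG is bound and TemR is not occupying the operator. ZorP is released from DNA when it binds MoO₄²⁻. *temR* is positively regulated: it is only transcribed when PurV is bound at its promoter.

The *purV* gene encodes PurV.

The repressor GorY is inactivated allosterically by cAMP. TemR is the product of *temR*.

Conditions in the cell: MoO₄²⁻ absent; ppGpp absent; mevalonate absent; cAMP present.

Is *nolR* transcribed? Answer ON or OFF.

cAMP is present, so GorY is inactive.
MoO₄²⁻ is absent, so ZorP is active.
With repressor ZorP bound, *purV* is not transcribed.
So PurV is not produced.
Required activator PurV is absent, so *temR* is not transcribed.
So TemR is not produced.
ppGpp is absent, so JovG is active.
No repressor is bound and JovG is active, so *pexM* is transcribed.
So PexM is produced and active.
With repressor PexM bound, *nolR* is not transcribed.

OFF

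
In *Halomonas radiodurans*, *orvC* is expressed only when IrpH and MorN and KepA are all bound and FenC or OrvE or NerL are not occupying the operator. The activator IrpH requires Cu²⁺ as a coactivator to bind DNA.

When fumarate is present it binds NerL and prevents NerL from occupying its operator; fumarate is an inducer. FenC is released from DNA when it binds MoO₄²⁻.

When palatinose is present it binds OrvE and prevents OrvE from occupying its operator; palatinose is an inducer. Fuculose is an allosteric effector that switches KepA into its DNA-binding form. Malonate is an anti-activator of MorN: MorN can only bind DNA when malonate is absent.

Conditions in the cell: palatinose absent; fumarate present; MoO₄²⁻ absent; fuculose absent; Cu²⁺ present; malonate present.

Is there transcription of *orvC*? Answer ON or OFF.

MoO₄²⁻ is absent, so FenC is active.
Cu²⁺ is present, so IrpH is active.
Malonate is present, so MorN is inactive.
Palatinose is absent, so OrvE is active.
Fuculose is absent, so KepA is inactive.
Fumarate is present, so NerL is inactive.
With repressor FenC bound, *orvC* is not transcribed.

OFF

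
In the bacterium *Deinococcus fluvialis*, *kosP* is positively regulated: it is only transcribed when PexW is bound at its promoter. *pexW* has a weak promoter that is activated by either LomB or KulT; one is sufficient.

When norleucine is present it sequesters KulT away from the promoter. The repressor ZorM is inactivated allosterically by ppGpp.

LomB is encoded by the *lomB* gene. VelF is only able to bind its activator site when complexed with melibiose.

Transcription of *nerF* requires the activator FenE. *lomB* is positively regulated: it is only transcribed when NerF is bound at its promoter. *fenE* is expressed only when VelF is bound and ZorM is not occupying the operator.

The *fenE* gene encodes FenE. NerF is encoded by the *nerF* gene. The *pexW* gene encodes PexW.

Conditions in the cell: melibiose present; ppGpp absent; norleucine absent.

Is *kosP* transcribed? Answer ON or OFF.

ON

Melibiose is present, so VelF is active.
ppGpp is absent, so ZorM is active.
With repressor ZorM bound, *fenE* is not transcribed.
So FenE is not produced.
Required activator FenE is absent, so *nerF* is not transcribed.
So NerF is not produced.
Required activator NerF is absent, so *lomB* is not transcribed.
So LomB is not produced.
Norleucine is absent, so KulT is active.
Activator KulT is present, so *pexW* is transcribed.
So PexW is produced and active.
No repressor is bound and PexW is active, so *kosP* is transcribed.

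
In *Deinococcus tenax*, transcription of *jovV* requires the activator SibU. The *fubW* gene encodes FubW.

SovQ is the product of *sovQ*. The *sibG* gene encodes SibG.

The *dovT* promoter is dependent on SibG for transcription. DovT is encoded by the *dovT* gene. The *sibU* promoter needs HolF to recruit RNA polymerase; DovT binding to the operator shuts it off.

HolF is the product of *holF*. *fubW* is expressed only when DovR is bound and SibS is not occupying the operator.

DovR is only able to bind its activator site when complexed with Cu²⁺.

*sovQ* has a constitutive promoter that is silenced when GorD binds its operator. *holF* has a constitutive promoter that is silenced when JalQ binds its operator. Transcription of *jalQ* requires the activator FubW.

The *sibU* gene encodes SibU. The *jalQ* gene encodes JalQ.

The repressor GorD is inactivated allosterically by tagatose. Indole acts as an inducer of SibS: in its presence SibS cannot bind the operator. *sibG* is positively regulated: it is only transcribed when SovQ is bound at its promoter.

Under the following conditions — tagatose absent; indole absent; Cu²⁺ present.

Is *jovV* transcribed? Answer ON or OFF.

Indole is absent, so SibS is active.
Cu²⁺ is present, so DovR is active.
With repressor SibS bound, *fubW* is not transcribed.
So FubW is not produced.
Required activator FubW is absent, so *jalQ* is not transcribed.
So JalQ is not produced.
With no repressor bound, *holF* is transcribed.
So HolF is produced and active.
Tagatose is absent, so GorD is active.
With repressor GorD bound, *sovQ* is not transcribed.
So SovQ is not produced.
Required activator SovQ is absent, so *sibG* is not transcribed.
So SibG is not produced.
Required activator SibG is absent, so *dovT* is not transcribed.
So DovT is not produced.
No repressor is bound and HolF is active, so *sibU* is transcribed.
So SibU is produced and active.
No repressor is bound and SibU is active, so *jovV* is transcribed.

ON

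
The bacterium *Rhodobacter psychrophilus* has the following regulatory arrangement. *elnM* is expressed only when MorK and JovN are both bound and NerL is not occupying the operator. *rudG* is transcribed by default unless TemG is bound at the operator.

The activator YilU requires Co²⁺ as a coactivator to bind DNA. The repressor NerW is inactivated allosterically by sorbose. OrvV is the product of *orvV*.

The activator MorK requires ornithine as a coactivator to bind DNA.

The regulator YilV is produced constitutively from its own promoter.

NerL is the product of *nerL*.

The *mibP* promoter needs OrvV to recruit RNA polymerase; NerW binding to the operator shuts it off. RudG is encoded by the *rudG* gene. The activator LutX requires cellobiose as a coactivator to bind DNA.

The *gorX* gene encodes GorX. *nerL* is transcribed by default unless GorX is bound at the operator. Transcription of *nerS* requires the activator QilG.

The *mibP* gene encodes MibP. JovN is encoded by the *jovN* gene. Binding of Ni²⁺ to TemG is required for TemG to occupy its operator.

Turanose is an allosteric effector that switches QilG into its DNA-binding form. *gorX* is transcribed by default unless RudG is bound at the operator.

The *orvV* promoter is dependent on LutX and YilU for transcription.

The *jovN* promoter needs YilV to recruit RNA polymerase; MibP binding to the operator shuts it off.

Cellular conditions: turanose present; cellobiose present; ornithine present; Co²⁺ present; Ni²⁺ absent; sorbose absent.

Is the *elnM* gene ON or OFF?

Ornithine is present, so MorK is active.
YilV is produced constitutively and is active.
Cellobiose is present, so LutX is active.
Co²⁺ is present, so YilU is active.
No repressor is bound and LutX and YilU are active, so *orvV* is transcribed.
So OrvV is produced and active.
Sorbose is absent, so NerW is active.
With repressor NerW bound, *mibP* is not transcribed.
So MibP is not produced.
No repressor is bound and YilV is active, so *jovN* is transcribed.
So JovN is produced and active.
Ni²⁺ is absent, so TemG is inactive.
With no repressor bound, *rudG* is transcribed.
So RudG is produced and active.
With repressor RudG bound, *gorX* is not transcribed.
So GorX is not produced.
With no repressor bound, *nerL* is transcribed.
So NerL is produced and active.
With repressor NerL bound, *elnM* is not transcribed.

OFF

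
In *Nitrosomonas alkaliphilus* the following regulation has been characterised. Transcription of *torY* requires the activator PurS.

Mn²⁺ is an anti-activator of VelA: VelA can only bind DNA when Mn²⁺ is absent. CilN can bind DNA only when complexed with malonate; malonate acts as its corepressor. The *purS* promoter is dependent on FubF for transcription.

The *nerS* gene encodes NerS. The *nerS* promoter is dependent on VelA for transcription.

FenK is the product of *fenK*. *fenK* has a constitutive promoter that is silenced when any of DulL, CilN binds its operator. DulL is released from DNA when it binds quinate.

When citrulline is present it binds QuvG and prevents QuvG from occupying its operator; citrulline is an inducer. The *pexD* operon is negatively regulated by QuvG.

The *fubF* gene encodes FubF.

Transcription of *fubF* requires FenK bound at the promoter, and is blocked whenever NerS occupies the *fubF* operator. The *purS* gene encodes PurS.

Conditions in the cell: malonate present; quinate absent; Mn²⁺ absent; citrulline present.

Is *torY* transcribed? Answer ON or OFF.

OFF

Quinate is absent, so DulL is active.
Malonate is present, so CilN is active.
With repressor DulL bound, *fenK* is not transcribed.
So FenK is not produced.
Mn²⁺ is absent, so VelA is active.
No repressor is bound and VelA is active, so *nerS* is transcribed.
So NerS is produced and active.
With repressor NerS bound, *fubF* is not transcribed.
So FubF is not produced.
Required activator FubF is absent, so *purS* is not transcribed.
So PurS is not produced.
Required activator PurS is absent, so *torY* is not transcribed.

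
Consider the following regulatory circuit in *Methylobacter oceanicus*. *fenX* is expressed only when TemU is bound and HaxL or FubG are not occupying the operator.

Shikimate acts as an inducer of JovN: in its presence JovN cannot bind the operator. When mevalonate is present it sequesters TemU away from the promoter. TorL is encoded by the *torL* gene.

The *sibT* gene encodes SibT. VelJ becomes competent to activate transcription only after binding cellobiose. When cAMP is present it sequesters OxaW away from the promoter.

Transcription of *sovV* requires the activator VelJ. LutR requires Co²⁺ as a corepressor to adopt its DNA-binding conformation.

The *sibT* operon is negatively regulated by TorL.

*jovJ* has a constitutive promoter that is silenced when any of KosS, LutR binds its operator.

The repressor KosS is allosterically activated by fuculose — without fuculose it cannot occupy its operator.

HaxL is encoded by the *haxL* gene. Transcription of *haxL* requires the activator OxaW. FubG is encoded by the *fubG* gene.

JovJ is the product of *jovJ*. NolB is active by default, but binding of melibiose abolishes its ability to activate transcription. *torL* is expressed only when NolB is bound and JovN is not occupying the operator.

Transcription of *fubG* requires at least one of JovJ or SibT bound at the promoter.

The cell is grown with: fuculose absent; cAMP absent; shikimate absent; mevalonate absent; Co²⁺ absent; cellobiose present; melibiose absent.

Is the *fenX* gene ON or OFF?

cAMP is absent, so OxaW is active.
No repressor is bound and OxaW is active, so *haxL* is transcribed.
So HaxL is produced and active.
Fuculose is absent, so KosS is inactive.
Co²⁺ is absent, so LutR is inactive.
With no repressor bound, *jovJ* is transcribed.
So JovJ is produced and active.
Melibiose is absent, so NolB is active.
Shikimate is absent, so JovN is active.
With repressor JovN bound, *torL* is not transcribed.
So TorL is not produced.
With no repressor bound, *sibT* is transcribed.
So SibT is produced and active.
Activator JovJ is present, so *fubG* is transcribed.
So FubG is produced and active.
Mevalonate is absent, so TemU is active.
With repressor HaxL bound, *fenX* is not transcribed.

OFF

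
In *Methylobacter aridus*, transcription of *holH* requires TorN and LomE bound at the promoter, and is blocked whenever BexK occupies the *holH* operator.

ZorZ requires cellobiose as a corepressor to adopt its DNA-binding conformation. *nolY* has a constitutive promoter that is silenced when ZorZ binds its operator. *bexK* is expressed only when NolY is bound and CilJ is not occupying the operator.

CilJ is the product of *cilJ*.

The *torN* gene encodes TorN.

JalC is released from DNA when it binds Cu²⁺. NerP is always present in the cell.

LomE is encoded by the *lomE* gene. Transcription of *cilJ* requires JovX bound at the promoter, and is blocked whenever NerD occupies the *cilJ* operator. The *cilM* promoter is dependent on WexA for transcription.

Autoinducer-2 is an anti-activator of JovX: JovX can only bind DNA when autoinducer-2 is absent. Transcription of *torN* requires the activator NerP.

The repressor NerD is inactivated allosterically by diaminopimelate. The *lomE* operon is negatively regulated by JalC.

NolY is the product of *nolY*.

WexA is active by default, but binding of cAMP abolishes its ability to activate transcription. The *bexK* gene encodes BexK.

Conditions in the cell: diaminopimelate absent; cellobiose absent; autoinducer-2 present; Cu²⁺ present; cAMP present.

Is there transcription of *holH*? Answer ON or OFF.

Cellobiose is absent, so ZorZ is inactive.
With no repressor bound, *nolY* is transcribed.
So NolY is produced and active.
Diaminopimelate is absent, so NerD is active.
Autoinducer-2 is present, so JovX is inactive.
With repressor NerD bound, *cilJ* is not transcribed.
So CilJ is not produced.
No repressor is bound and NolY is active, so *bexK* is transcribed.
So BexK is produced and active.
NerP is produced constitutively and is active.
No repressor is bound and NerP is active, so *torN* is transcribed.
So TorN is produced and active.
Cu²⁺ is present, so JalC is inactive.
With no repressor bound, *lomE* is transcribed.
So LomE is produced and active.
With repressor BexK bound, *holH* is not transcribed.

OFF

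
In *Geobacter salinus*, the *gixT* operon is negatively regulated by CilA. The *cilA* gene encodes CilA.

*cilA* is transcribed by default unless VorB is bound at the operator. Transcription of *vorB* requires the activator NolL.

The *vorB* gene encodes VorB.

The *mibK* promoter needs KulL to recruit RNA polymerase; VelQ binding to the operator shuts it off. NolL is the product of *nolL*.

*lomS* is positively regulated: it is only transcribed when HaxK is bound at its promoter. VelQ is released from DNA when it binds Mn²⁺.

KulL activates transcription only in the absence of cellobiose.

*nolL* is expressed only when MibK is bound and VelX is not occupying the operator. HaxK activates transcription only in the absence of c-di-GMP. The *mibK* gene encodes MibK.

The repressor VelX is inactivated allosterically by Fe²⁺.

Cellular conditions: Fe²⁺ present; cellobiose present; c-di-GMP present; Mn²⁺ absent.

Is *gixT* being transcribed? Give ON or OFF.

OFF

Mn²⁺ is absent, so VelQ is active.
Cellobiose is present, so KulL is inactive.
With repressor VelQ bound, *mibK* is not transcribed.
So MibK is not produced.
Fe²⁺ is present, so VelX is inactive.
Required activator MibK is absent, so *nolL* is not transcribed.
So NolL is not produced.
Required activator NolL is absent, so *vorB* is not transcribed.
So VorB is not produced.
With no repressor bound, *cilA* is transcribed.
So CilA is produced and active.
With repressor CilA bound, *gixT* is not transcribed.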